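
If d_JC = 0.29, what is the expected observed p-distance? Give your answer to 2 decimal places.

0.24

p = (3/4)(1 − e^(−4d/3)) = 0.75 × (1 − e^(-0.386667)) = 0.75 × (1 − 0.679317) = 0.240512.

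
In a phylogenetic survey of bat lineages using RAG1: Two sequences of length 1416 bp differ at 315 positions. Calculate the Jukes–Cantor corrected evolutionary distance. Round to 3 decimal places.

p = 315/1416 ≈ 0.222458.
d = −(3/4) ln(1 − 4p/3) = −0.75 ln(1 − 0.296611) = −0.75 ln(0.703389)
  = −0.75 × (-0.351845) = 0.263884 substitutions/site.

0.264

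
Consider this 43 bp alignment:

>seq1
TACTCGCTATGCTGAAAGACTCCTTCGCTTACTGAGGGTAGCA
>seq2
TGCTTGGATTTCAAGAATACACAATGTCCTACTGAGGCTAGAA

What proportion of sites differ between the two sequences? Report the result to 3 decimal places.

0.419

The sequences differ at 18 of 43 positions.
p = 18/43 = 0.418604… ≈ 0.419 (to 3 d.p.).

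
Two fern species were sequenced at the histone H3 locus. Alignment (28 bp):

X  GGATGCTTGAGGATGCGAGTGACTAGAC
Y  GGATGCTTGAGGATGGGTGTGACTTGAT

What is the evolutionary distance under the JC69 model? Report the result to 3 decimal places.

The sequences differ at 4 of 28 sites (16, 18, 25, 28), so p = 4/28 ≈ 0.142857.
d = −(3/4) ln(1 − 4p/3) = −0.75 ln(1 − 0.190476) = −0.75 ln(0.809524)
  = −0.75 × (-0.211309) = 0.158482 substitutions/site.

0.158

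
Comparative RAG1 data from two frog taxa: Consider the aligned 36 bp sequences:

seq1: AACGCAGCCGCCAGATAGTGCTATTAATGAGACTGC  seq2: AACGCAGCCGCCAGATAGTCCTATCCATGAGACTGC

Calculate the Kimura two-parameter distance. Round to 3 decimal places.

Of 36 sites, 1 differences are transitions and 2 are transversions, so P = 1/36 ≈ 0.027778 and Q = 2/36 ≈ 0.055556.
Under the Kimura two-parameter model, d = −½ ln(1 − 2P − Q) − ¼ ln(1 − 2Q).
1 − 2P − Q = 0.888888, giving −½ ln(0.888888) = 0.058892.
1 − 2Q = 0.888888, giving −¼ ln(0.888888) = 0.029446.
d = 0.058892 + 0.029446 = 0.088338.

0.088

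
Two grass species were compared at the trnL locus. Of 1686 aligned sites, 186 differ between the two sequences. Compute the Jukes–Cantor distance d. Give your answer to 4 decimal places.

p = 186/1686 ≈ 0.11032.
d = −(3/4) ln(1 − 4p/3) = −0.75 ln(1 − 0.147093) = −0.75 ln(0.852907)
  = −0.75 × (-0.159105) = 0.119329 substitutions/site.

0.1193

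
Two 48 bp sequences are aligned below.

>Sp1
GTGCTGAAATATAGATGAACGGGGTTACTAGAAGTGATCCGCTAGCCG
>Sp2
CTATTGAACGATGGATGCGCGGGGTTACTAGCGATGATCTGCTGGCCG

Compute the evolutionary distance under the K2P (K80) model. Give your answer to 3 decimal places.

Of 48 sites, 8 differences are transitions and 5 are transversions, so P = 8/48 ≈ 0.166667 and Q = 5/48 ≈ 0.104167.
Under the Kimura two-parameter model, d = −½ ln(1 − 2P − Q) − ¼ ln(1 − 2Q).
1 − 2P − Q = 0.562499, giving −½ ln(0.562499) = 0.287683.
1 − 2Q = 0.791666, giving −¼ ln(0.791666) = 0.058404.
d = 0.287683 + 0.058404 = 0.346087.

0.346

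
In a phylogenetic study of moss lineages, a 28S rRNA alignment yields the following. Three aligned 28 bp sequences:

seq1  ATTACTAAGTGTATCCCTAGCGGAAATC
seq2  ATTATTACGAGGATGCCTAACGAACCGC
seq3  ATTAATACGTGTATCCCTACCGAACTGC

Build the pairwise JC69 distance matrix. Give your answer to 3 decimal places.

seq1–seq2: 10/28 sites differ → p ≈ 0.357143, d = −0.75 ln(1 − 0.476191) = 0.484971 ≈ 0.485.
seq1–seq3: 7/28 sites differ → p = 0.25, d = −0.75 ln(1 − 0.333333) = 0.304098 ≈ 0.304.
seq2–seq3: 6/28 sites differ → p ≈ 0.214286, d = −0.75 ln(1 − 0.285715) = 0.252355 ≈ 0.252.

d(seq1,seq2) = 0.485, d(seq1,seq3) = 0.304, d(seq2,seq3) = 0.252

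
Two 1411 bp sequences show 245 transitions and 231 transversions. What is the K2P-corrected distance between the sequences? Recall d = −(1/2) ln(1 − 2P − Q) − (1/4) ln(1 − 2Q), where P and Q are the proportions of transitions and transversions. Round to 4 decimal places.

0.4568

P = 245/1411 ≈ 0.173636 and Q = 231/1411 ≈ 0.163714.
Under the Kimura two-parameter model, d = −½ ln(1 − 2P − Q) − ¼ ln(1 − 2Q).
1 − 2P − Q = 0.489014, giving −½ ln(0.489014) = 0.357682.
1 − 2Q = 0.672572, giving −¼ ln(0.672572) = 0.099162.
d = 0.357682 + 0.099162 = 0.456844.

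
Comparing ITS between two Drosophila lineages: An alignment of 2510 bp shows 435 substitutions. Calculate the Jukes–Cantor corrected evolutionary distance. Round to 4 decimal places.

0.1971

p = 435/2510 ≈ 0.173307.
d = −(3/4) ln(1 − 4p/3) = −0.75 ln(1 − 0.231076) = −0.75 ln(0.768924)
  = −0.75 × (-0.262763) = 0.197072 substitutions/site.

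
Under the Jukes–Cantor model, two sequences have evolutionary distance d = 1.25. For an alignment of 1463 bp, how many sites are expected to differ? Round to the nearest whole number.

Invert JC69: p = (3/4)(1 − e^(−4d/3)) = 0.75 × (1 − e^(-1.666667)) = 0.75 × (1 − 0.188876) = 0.608343.
Expected differing sites = pL ≈ 0.608343 × 1463 = 890.005809 ≈ 890.

890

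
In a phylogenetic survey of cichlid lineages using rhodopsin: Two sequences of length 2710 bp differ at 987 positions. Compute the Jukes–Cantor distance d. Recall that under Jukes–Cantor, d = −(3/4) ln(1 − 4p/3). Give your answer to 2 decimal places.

0.50

p = 987/2710 ≈ 0.364207.
d = −(3/4) ln(1 − 4p/3) = −0.75 ln(1 − 0.485609) = −0.75 ln(0.514391)
  = −0.75 × (-0.664772) = 0.498579 substitutions/site.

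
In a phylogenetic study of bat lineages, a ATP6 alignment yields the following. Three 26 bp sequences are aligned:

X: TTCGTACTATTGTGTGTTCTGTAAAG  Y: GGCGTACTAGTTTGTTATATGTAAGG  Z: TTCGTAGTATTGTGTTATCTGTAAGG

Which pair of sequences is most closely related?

X–Y: 8/26 differ, p = 0.308, d = 0.396.
X–Z: 4/26 differ, p = 0.154, d = 0.172.
Y–Z: 6/26 differ, p = 0.231, d = 0.276.
The smallest distance is between X and Z.

X and Z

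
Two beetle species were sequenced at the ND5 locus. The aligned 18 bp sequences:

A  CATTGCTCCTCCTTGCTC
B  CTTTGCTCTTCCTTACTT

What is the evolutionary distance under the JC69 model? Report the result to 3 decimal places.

0.264

The sequences differ at 4 of 18 sites (2, 9, 15, 18), so p = 4/18 ≈ 0.222222.
d = −(3/4) ln(1 − 4p/3) = −0.75 ln(1 − 0.296296) = −0.75 ln(0.703704)
  = −0.75 × (-0.351397) = 0.263548 substitutions/site.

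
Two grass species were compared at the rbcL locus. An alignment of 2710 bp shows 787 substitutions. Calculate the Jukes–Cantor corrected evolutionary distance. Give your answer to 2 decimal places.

0.37

p = 787/2710 ≈ 0.290406.
d = −(3/4) ln(1 − 4p/3) = −0.75 ln(1 − 0.387208) = −0.75 ln(0.612792)
  = −0.75 × (-0.489730) = 0.367298 substitutions/site.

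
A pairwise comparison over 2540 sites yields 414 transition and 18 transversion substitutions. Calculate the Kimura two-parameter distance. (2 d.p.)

P = 414/2540 ≈ 0.162992 and Q = 18/2540 ≈ 0.007087.
Under the Kimura two-parameter model, d = −½ ln(1 − 2P − Q) − ¼ ln(1 − 2Q).
1 − 2P − Q = 0.666929, giving −½ ln(0.666929) = 0.202536.
1 − 2Q = 0.985826, giving −¼ ln(0.985826) = 0.003569.
d = 0.202536 + 0.003569 = 0.206105.

0.21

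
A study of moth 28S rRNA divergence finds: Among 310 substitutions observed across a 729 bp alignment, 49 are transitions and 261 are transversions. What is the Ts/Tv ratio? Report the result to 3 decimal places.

R = 49/261 = 0.187739… ≈ 0.188 (to 3 d.p.).

0.188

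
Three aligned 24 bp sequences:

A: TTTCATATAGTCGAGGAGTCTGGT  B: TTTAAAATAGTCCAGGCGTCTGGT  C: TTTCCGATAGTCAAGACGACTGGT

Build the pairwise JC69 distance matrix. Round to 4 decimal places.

A–B: 4/24 sites differ → p ≈ 0.166667, d = −0.75 ln(1 − 0.222223) = 0.188487 ≈ 0.1885.
A–C: 6/24 sites differ → p = 0.25, d = −0.75 ln(1 − 0.333333) = 0.304098 ≈ 0.3041.
B–C: 6/24 sites differ → p = 0.25, d = −0.75 ln(1 − 0.333333) = 0.304098 ≈ 0.3041.

d(A,B) = 0.1885, d(A,C) = 0.3041, d(B,C) = 0.3041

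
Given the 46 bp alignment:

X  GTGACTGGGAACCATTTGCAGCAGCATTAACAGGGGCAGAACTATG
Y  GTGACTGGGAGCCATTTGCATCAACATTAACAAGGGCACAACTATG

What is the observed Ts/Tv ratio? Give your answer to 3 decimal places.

1.500

Transitions are A↔G and C↔T; transversions are all other mismatches.
Transitions: 3. Transversions: 2.
R = 3/2 = 1.500.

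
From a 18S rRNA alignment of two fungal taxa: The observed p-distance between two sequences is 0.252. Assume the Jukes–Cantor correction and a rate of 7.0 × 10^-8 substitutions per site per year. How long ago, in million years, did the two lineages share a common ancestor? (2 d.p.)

2.19

d = −(3/4) ln(1 − 4p/3) = −0.75 ln(1 − 0.336) = −0.75 ln(0.664)
  = −0.75 × (-0.409473) = 0.307105 substitutions/site.
Under a molecular clock d = 2μt, so t = d/(2μ) = 0.307105 / (2 × 7.0 × 10^-8) = 2.19 million years.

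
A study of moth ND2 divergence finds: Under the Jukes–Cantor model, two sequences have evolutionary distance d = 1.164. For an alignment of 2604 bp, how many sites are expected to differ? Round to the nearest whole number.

Invert JC69: p = (3/4)(1 − e^(−4d/3)) = 0.75 × (1 − e^(-1.552)) = 0.75 × (1 − 0.211824) = 0.591132.
Expected differing sites = pL ≈ 0.591132 × 2604 = 1539.307728 ≈ 1539.

1539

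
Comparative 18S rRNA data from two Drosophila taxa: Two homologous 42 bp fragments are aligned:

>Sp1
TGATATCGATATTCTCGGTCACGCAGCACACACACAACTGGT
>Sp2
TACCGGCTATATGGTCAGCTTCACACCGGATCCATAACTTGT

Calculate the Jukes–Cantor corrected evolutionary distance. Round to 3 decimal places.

0.756

The sequences differ at 20 of 42 sites, so p = 20/42 ≈ 0.47619.
d = −(3/4) ln(1 − 4p/3) = −0.75 ln(1 − 0.63492) = −0.75 ln(0.36508)
  = −0.75 × (-1.007639) = 0.755729 substitutions/site.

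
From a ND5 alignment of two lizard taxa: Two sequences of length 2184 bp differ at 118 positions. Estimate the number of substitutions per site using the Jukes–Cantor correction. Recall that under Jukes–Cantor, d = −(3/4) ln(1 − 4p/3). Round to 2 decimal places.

0.06

p = 118/2184 ≈ 0.054029.
d = −(3/4) ln(1 − 4p/3) = −0.75 ln(1 − 0.072039) = −0.75 ln(0.927961)
  = −0.75 × (-0.074766) = 0.056075 substitutions/site.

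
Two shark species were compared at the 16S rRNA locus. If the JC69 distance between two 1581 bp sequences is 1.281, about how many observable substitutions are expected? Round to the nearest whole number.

Invert JC69: p = (3/4)(1 − e^(−4d/3)) = 0.75 × (1 − e^(-1.708)) = 0.75 × (1 − 0.181228) = 0.614079.
Expected differing sites = pL ≈ 0.614079 × 1581 = 970.858899 ≈ 971.

971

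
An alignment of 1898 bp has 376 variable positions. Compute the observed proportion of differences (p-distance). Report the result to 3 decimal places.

0.198

p = 376/1898 = 0.198103… ≈ 0.198 (to 3 d.p.).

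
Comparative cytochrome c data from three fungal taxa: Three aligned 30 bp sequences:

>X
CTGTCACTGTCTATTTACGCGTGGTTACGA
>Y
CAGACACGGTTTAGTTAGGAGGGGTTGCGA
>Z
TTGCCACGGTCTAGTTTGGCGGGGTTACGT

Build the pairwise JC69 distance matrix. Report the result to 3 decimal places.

X–Y: 9/30 sites differ → p = 0.3, d = −0.75 ln(1 − 0.4) = 0.383119 ≈ 0.383.
X–Z: 8/30 sites differ → p ≈ 0.266667, d = −0.75 ln(1 − 0.355556) = 0.329526 ≈ 0.330.
Y–Z: 8/30 sites differ → p ≈ 0.266667, d = −0.75 ln(1 − 0.355556) = 0.329526 ≈ 0.330.

d(X,Y) = 0.383, d(X,Z) = 0.330, d(Y,Z) = 0.330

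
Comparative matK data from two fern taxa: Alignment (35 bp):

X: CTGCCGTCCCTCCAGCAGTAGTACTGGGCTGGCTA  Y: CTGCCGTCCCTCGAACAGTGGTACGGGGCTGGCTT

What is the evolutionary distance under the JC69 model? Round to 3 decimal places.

0.158

The sequences differ at 5 of 35 sites (13, 15, 20, 25, 35), so p = 5/35 ≈ 0.142857.
d = −(3/4) ln(1 − 4p/3) = −0.75 ln(1 − 0.190476) = −0.75 ln(0.809524)
  = −0.75 × (-0.211309) = 0.158482 substitutions/site.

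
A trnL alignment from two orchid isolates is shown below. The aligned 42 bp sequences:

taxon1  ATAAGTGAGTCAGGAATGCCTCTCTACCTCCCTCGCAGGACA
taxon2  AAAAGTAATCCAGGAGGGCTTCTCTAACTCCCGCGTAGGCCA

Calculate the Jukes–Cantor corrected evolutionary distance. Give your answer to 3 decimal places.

The sequences differ at 11 of 42 sites, so p = 11/42 ≈ 0.261905.
d = −(3/4) ln(1 − 4p/3) = −0.75 ln(1 − 0.349207) = −0.75 ln(0.650793)
  = −0.75 × (-0.429564) = 0.322173 substitutions/site.

0.322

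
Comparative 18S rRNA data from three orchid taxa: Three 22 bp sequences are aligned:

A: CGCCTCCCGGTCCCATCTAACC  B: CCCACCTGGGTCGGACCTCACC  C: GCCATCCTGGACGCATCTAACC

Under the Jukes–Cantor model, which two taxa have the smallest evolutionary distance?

A–B: 9/22 differ, p = 0.409, d = 0.591.
A–C: 6/22 differ, p = 0.273, d = 0.339.
B–C: 8/22 differ, p = 0.364, d = 0.497.
The smallest distance is between A and C.

A and C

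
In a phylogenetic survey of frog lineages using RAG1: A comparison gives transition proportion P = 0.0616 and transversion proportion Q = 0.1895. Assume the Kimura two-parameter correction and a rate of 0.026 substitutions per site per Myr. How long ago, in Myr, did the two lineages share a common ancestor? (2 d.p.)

5.90

Under the Kimura two-parameter model, d = −½ ln(1 − 2P − Q) − ¼ ln(1 − 2Q).
1 − 2P − Q = 0.6873, giving −½ ln(0.6873) = 0.187492.
1 − 2Q = 0.621, giving −¼ ln(0.621) = 0.119106.
d = 0.187492 + 0.119106 = 0.306598.
Under a molecular clock d = 2μt, so t = d/(2μ) = 0.306598 / (2 × 0.026) = 5.90 Myr.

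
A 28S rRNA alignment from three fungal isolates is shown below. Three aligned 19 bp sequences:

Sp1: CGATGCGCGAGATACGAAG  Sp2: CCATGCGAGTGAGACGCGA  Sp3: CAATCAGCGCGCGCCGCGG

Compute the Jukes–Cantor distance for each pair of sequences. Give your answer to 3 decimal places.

Sp1–Sp2: 7/19 sites differ → p ≈ 0.368421, d = −0.75 ln(1 − 0.491228) = 0.506816 ≈ 0.507.
Sp1–Sp3: 9/19 sites differ → p ≈ 0.473684, d = −0.75 ln(1 − 0.631579) = 0.748897 ≈ 0.749.
Sp2–Sp3: 8/19 sites differ → p ≈ 0.421053, d = −0.75 ln(1 − 0.561404) = 0.618132 ≈ 0.618.

d(Sp1,Sp2) = 0.507, d(Sp1,Sp3) = 0.749, d(Sp2,Sp3) = 0.618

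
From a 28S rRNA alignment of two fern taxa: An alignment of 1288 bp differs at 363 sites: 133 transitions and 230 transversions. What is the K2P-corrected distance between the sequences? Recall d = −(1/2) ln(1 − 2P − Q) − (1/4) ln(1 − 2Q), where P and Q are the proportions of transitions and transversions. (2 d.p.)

0.35

P = 133/1288 ≈ 0.103261 and Q = 230/1288 ≈ 0.178571.
Under the Kimura two-parameter model, d = −½ ln(1 − 2P − Q) − ¼ ln(1 − 2Q).
1 − 2P − Q = 0.614907, giving −½ ln(0.614907) = 0.243142.
1 − 2Q = 0.642858, giving −¼ ln(0.642858) = 0.110458.
d = 0.243142 + 0.110458 = 0.353600.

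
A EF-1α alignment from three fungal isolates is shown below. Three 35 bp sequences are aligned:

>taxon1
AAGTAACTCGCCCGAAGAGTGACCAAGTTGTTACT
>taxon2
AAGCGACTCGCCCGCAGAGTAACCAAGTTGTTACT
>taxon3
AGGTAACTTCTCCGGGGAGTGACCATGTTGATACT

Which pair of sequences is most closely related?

taxon1–taxon2: 4/35 differ, p = 0.114, d = 0.124.
taxon1–taxon3: 8/35 differ, p = 0.229, d = 0.273.
taxon2–taxon3: 11/35 differ, p = 0.314, d = 0.407.
The smallest distance is between taxon1 and taxon2.

taxon1 and taxon2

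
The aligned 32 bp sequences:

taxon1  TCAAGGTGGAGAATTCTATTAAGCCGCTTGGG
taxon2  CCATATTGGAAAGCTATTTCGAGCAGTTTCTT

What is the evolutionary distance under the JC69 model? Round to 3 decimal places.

The sequences differ at 16 of 32 sites, so p = 16/32 = 0.5.
d = −(3/4) ln(1 − 4p/3) = −0.75 ln(1 − 0.666667) = −0.75 ln(0.333333)
  = −0.75 × (-1.098613) = 0.823960 substitutions/site.

0.824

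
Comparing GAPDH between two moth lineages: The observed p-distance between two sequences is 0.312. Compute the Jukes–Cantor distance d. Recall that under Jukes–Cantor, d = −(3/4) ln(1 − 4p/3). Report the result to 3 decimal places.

0.403

d = −(3/4) ln(1 − 4p/3) = −0.75 ln(1 − 0.416) = −0.75 ln(0.584)
  = −0.75 × (-0.537854) = 0.403391 substitutions/site.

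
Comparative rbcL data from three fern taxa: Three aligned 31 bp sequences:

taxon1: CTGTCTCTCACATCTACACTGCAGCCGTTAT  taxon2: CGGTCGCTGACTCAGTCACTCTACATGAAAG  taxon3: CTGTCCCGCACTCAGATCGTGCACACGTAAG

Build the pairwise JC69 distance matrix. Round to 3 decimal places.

d(taxon1,taxon2) = 0.874, d(taxon1,taxon3) = 0.614, d(taxon2,taxon3) = 0.544

taxon1–taxon2: 16/31 sites differ → p ≈ 0.516129, d = −0.75 ln(1 − 0.688172) = 0.873978 ≈ 0.874.
taxon1–taxon3: 13/31 sites differ → p ≈ 0.419355, d = −0.75 ln(1 − 0.55914) = 0.614271 ≈ 0.614.
taxon2–taxon3: 12/31 sites differ → p ≈ 0.387097, d = −0.75 ln(1 − 0.516129) = 0.544453 ≈ 0.544.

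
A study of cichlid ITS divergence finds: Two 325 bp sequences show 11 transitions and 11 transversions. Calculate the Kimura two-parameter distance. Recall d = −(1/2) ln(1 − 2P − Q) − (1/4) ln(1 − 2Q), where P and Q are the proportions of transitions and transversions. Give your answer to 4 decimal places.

P = 11/325 ≈ 0.033846 and Q = 11/325 ≈ 0.033846.
Under the Kimura two-parameter model, d = −½ ln(1 − 2P − Q) − ¼ ln(1 − 2Q).
1 − 2P − Q = 0.898462, giving −½ ln(0.898462) = 0.053535.
1 − 2Q = 0.932308, giving −¼ ln(0.932308) = 0.017523.
d = 0.053535 + 0.017523 = 0.071058.

0.0711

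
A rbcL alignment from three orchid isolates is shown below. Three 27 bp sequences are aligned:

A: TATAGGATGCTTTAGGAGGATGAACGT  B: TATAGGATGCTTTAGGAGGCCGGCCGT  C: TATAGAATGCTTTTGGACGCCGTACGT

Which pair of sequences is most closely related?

A–B: 4/27 differ, p = 0.148, d = 0.165.
A–C: 6/27 differ, p = 0.222, d = 0.264.
B–C: 5/27 differ, p = 0.185, d = 0.213.
The smallest distance is between A and B.

A and B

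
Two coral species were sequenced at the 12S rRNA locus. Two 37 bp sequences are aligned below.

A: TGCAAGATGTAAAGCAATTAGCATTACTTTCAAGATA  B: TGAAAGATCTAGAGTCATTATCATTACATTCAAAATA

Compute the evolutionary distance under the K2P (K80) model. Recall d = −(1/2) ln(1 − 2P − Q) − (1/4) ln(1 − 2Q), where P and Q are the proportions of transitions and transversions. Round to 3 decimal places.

Of 37 sites, 3 differences are transitions and 5 are transversions, so P = 3/37 ≈ 0.081081 and Q = 5/37 ≈ 0.135135.
Under the Kimura two-parameter model, d = −½ ln(1 − 2P − Q) − ¼ ln(1 − 2Q).
1 − 2P − Q = 0.702703, giving −½ ln(0.702703) = 0.176410.
1 − 2Q = 0.72973, giving −¼ ln(0.72973) = 0.078770.
d = 0.176410 + 0.078770 = 0.255180.

0.255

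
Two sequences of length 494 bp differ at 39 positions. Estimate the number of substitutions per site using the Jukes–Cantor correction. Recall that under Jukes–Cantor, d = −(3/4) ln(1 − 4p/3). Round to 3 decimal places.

0.083

p = 39/494 ≈ 0.078947.
d = −(3/4) ln(1 − 4p/3) = −0.75 ln(1 − 0.105263) = −0.75 ln(0.894737)
  = −0.75 × (-0.111225) = 0.083419 substitutions/site.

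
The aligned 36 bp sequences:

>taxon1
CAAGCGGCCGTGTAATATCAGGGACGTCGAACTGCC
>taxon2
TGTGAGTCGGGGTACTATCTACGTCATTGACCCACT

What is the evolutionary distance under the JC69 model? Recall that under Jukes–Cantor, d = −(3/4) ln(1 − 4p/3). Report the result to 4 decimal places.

0.8240

The sequences differ at 18 of 36 sites, so p = 18/36 = 0.5.
d = −(3/4) ln(1 − 4p/3) = −0.75 ln(1 − 0.666667) = −0.75 ln(0.333333)
  = −0.75 × (-1.098613) = 0.823960 substitutions/site.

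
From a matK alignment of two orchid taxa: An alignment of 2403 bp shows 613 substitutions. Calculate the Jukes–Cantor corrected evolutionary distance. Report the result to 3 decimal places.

p = 613/2403 ≈ 0.255098.
d = −(3/4) ln(1 − 4p/3) = −0.75 ln(1 − 0.340131) = −0.75 ln(0.659869)
  = −0.75 × (-0.415714) = 0.311786 substitutions/site.

0.312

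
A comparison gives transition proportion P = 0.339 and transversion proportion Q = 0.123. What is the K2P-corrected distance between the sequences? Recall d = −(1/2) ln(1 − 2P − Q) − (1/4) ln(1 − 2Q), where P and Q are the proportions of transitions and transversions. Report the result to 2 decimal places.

0.88

Under the Kimura two-parameter model, d = −½ ln(1 − 2P − Q) − ¼ ln(1 − 2Q).
1 − 2P − Q = 0.199, giving −½ ln(0.199) = 0.807225.
1 − 2Q = 0.754, giving −¼ ln(0.754) = 0.070591.
d = 0.807225 + 0.070591 = 0.877816.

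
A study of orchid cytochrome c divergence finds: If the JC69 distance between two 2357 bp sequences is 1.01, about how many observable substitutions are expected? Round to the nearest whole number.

1308

Invert JC69: p = (3/4)(1 − e^(−4d/3)) = 0.75 × (1 − e^(-1.346667)) = 0.75 × (1 − 0.260106) = 0.554921.
Expected differing sites = pL ≈ 0.554921 × 2357 = 1307.948797 ≈ 1308.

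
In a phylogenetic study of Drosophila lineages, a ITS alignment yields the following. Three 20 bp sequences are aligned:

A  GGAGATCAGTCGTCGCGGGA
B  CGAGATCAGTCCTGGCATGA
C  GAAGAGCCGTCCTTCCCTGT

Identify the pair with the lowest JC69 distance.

A and B

A–B: 5/20 differ, p = 0.250, d = 0.304.
A–C: 9/20 differ, p = 0.450, d = 0.687.
B–C: 8/20 differ, p = 0.400, d = 0.572.
The smallest distance is between A and B.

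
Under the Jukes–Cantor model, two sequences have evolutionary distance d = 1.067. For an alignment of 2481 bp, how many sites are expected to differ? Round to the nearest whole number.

1412

Invert JC69: p = (3/4)(1 − e^(−4d/3)) = 0.75 × (1 − e^(-1.422667)) = 0.75 × (1 − 0.241070) = 0.569198.
Expected differing sites = pL ≈ 0.569198 × 2481 = 1412.180238 ≈ 1412.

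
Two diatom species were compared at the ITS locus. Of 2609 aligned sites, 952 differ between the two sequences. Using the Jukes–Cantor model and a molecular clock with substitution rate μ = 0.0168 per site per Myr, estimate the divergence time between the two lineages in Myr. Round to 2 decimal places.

p = 952/2609 ≈ 0.364891.
d = −(3/4) ln(1 − 4p/3) = −0.75 ln(1 − 0.486521) = −0.75 ln(0.513479)
  = −0.75 × (-0.666546) = 0.499910 substitutions/site.
Under a molecular clock d = 2μt, so t = d/(2μ) = 0.499910 / (2 × 0.0168) = 14.88 Myr.

14.88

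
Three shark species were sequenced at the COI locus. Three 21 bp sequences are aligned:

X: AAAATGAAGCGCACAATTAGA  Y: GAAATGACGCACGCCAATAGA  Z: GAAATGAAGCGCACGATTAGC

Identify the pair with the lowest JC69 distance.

X–Y: 6/21 differ, p = 0.286, d = 0.360.
X–Z: 3/21 differ, p = 0.143, d = 0.158.
Y–Z: 6/21 differ, p = 0.286, d = 0.360.
The smallest distance is between X and Z.

X and Z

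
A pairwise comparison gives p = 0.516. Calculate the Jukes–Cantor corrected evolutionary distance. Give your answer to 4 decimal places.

0.8736

d = −(3/4) ln(1 − 4p/3) = −0.75 ln(1 − 0.688) = −0.75 ln(0.312)
  = −0.75 × (-1.164752) = 0.873564 substitutions/site.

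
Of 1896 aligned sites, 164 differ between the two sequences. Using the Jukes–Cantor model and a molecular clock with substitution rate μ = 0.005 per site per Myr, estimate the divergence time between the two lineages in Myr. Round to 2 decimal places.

p = 164/1896 ≈ 0.086498.
d = −(3/4) ln(1 − 4p/3) = −0.75 ln(1 − 0.115331) = −0.75 ln(0.884669)
  = −0.75 × (-0.122542) = 0.091907 substitutions/site.
Under a molecular clock d = 2μt, so t = d/(2μ) = 0.091907 / (2 × 0.005) = 9.19 Myr.

9.19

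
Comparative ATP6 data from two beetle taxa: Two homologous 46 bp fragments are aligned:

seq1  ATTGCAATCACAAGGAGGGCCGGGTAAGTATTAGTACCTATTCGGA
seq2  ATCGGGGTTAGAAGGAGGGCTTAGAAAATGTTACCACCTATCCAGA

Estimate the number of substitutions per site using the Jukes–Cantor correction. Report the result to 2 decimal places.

The sequences differ at 16 of 46 sites, so p = 16/46 ≈ 0.347826.
d = −(3/4) ln(1 − 4p/3) = −0.75 ln(1 − 0.463768) = −0.75 ln(0.536232)
  = −0.75 × (-0.623188) = 0.467391 substitutions/site.

0.47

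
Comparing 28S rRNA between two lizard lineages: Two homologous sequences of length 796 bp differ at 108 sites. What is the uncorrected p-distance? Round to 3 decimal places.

p = 108/796 = 0.135678… ≈ 0.136 (to 3 d.p.).

0.136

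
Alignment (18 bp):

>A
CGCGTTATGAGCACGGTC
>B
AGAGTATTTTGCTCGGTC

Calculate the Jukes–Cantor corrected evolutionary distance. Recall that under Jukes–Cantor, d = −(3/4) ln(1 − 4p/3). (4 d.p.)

0.5482

The sequences differ at 7 of 18 sites (1, 3, 6, 7, 9, 10, 13), so p = 7/18 ≈ 0.388889.
d = −(3/4) ln(1 − 4p/3) = −0.75 ln(1 − 0.518519) = −0.75 ln(0.481481)
  = −0.75 × (-0.730889) = 0.548167 substitutions/site.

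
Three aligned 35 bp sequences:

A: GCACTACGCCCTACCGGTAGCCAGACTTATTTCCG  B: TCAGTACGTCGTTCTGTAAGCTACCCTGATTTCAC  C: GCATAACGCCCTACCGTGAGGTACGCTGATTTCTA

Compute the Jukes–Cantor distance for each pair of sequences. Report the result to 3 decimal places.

A–B: 14/35 sites differ → p = 0.4, d = −0.75 ln(1 − 0.533333) = 0.571605 ≈ 0.572.
A–C: 11/35 sites differ → p ≈ 0.314286, d = −0.75 ln(1 − 0.419048) = 0.407315 ≈ 0.407.
B–C: 12/35 sites differ → p ≈ 0.342857, d = −0.75 ln(1 − 0.457143) = 0.458182 ≈ 0.458.

d(A,B) = 0.572, d(A,C) = 0.407, d(B,C) = 0.458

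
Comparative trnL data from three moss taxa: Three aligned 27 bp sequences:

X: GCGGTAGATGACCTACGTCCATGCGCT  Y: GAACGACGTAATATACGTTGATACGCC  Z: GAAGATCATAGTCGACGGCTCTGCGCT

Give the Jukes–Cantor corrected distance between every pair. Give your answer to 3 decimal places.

d(X,Y) = 0.770, d(X,Z) = 0.673, d(Y,Z) = 0.770

X–Y: 13/27 sites differ → p ≈ 0.481481, d = −0.75 ln(1 − 0.641975) = 0.770364 ≈ 0.770.
X–Z: 12/27 sites differ → p ≈ 0.444444, d = −0.75 ln(1 − 0.592592) = 0.673455 ≈ 0.673.
Y–Z: 13/27 sites differ → p ≈ 0.481481, d = −0.75 ln(1 − 0.641975) = 0.770364 ≈ 0.770.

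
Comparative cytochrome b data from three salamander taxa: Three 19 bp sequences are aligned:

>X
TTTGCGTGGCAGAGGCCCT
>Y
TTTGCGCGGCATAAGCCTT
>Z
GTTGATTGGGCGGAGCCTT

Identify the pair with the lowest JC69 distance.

X–Y: 4/19 differ, p = 0.211, d = 0.247.
X–Z: 8/19 differ, p = 0.421, d = 0.618.
Y–Z: 8/19 differ, p = 0.421, d = 0.618.
The smallest distance is between X and Y.

X and Y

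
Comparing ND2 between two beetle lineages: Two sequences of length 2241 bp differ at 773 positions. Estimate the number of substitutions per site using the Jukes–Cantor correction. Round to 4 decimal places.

p = 773/2241 ≈ 0.344935.
d = −(3/4) ln(1 − 4p/3) = −0.75 ln(1 − 0.459913) = −0.75 ln(0.540087)
  = −0.75 × (-0.616025) = 0.462019 substitutions/site.

0.4620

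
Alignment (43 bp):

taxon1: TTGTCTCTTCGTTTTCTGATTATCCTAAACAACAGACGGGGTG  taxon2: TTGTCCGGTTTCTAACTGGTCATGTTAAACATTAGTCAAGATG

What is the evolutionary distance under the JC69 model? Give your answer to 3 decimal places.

0.613

The sequences differ at 18 of 43 sites, so p = 18/43 ≈ 0.418605.
d = −(3/4) ln(1 − 4p/3) = −0.75 ln(1 − 0.55814) = −0.75 ln(0.44186)
  = −0.75 × (-0.816762) = 0.612572 substitutions/site.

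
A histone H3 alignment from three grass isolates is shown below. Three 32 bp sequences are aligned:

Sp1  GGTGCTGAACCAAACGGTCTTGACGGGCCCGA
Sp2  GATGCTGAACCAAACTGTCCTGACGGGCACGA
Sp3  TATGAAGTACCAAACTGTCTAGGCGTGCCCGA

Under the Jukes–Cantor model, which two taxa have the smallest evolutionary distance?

Sp1–Sp2: 4/32 differ, p = 0.125, d = 0.137.
Sp1–Sp3: 9/32 differ, p = 0.281, d = 0.353.
Sp2–Sp3: 9/32 differ, p = 0.281, d = 0.353.
The smallest distance is between Sp1 and Sp2.

Sp1 and Sp2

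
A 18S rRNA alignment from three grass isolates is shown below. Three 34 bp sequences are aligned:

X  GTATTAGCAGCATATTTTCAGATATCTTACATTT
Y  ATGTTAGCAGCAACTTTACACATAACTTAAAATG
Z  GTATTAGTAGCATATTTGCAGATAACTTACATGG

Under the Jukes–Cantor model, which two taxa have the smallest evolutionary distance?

X–Y: 10/34 differ, p = 0.294, d = 0.373.
X–Z: 5/34 differ, p = 0.147, d = 0.164.
Y–Z: 10/34 differ, p = 0.294, d = 0.373.
The smallest distance is between X and Z.

X and Z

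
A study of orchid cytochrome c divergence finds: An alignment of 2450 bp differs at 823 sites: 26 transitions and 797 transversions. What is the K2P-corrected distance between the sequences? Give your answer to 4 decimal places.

0.4756

P = 26/2450 ≈ 0.010612 and Q = 797/2450 ≈ 0.325306.
Under the Kimura two-parameter model, d = −½ ln(1 − 2P − Q) − ¼ ln(1 − 2Q).
1 − 2P − Q = 0.65347, giving −½ ln(0.65347) = 0.212729.
1 − 2Q = 0.349388, giving −¼ ln(0.349388) = 0.262893.
d = 0.212729 + 0.262893 = 0.475622.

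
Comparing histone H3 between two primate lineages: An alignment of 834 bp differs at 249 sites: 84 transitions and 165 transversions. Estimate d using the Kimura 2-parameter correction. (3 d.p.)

P = 84/834 ≈ 0.100719 and Q = 165/834 ≈ 0.197842.
Under the Kimura two-parameter model, d = −½ ln(1 − 2P − Q) − ¼ ln(1 − 2Q).
1 − 2P − Q = 0.60072, giving −½ ln(0.60072) = 0.254813.
1 − 2Q = 0.604316, giving −¼ ln(0.604316) = 0.125915.
d = 0.254813 + 0.125915 = 0.380728.

0.381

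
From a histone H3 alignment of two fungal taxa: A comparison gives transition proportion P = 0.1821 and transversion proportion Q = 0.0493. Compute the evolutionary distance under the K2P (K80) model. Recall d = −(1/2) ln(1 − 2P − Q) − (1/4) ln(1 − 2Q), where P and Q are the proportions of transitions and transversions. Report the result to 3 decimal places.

Under the Kimura two-parameter model, d = −½ ln(1 − 2P − Q) − ¼ ln(1 − 2Q).
1 − 2P − Q = 0.5865, giving −½ ln(0.5865) = 0.266791.
1 − 2Q = 0.9014, giving −¼ ln(0.9014) = 0.025952.
d = 0.266791 + 0.025952 = 0.292743.

0.293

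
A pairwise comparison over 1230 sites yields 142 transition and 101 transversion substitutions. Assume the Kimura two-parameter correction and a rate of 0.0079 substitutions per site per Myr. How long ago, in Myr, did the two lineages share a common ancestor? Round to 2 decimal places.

P = 142/1230 ≈ 0.115447 and Q = 101/1230 ≈ 0.082114.
Under the Kimura two-parameter model, d = −½ ln(1 − 2P − Q) − ¼ ln(1 − 2Q).
1 − 2P − Q = 0.686992, giving −½ ln(0.686992) = 0.187716.
1 − 2Q = 0.835772, giving −¼ ln(0.835772) = 0.044850.
d = 0.187716 + 0.044850 = 0.232566.
Under a molecular clock d = 2μt, so t = d/(2μ) = 0.232566 / (2 × 0.0079) = 14.72 Myr.

14.72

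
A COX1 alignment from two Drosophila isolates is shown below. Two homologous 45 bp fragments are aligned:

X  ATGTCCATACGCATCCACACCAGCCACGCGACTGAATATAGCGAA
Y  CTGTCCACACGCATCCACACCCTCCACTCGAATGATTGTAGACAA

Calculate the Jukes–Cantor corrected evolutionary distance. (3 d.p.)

The sequences differ at 10 of 45 sites (1, 8, 22, 23, 28, 32, 36, 38, 42, 43), so p = 10/45 ≈ 0.222222.
d = −(3/4) ln(1 − 4p/3) = −0.75 ln(1 − 0.296296) = −0.75 ln(0.703704)
  = −0.75 × (-0.351397) = 0.263548 substitutions/site.

0.264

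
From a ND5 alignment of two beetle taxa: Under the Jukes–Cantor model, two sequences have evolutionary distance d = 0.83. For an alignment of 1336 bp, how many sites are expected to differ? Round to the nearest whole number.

Invert JC69: p = (3/4)(1 − e^(−4d/3)) = 0.75 × (1 − e^(-1.106667)) = 0.75 × (1 − 0.330659) = 0.502006.
Expected differing sites = pL ≈ 0.502006 × 1336 = 670.680016 ≈ 671.

671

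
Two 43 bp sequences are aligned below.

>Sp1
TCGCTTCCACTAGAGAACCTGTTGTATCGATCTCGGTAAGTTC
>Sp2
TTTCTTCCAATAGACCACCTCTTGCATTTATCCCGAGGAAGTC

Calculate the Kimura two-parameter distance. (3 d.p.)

Of 43 sites, 7 differences are transitions and 8 are transversions, so P = 7/43 ≈ 0.162791 and Q = 8/43 ≈ 0.186047.
Under the Kimura two-parameter model, d = −½ ln(1 − 2P − Q) − ¼ ln(1 − 2Q).
1 − 2P − Q = 0.488371, giving −½ ln(0.488371) = 0.358340.
1 − 2Q = 0.627906, giving −¼ ln(0.627906) = 0.116341.
d = 0.358340 + 0.116341 = 0.474681.

0.475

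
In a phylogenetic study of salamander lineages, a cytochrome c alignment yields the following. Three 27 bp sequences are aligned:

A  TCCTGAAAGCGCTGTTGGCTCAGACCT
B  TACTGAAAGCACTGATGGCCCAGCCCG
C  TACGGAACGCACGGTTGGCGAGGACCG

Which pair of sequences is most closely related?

A–B: 6/27 differ, p = 0.222, d = 0.264.
A–C: 9/27 differ, p = 0.333, d = 0.441.
B–C: 8/27 differ, p = 0.296, d = 0.377.
The smallest distance is between A and B.

A and B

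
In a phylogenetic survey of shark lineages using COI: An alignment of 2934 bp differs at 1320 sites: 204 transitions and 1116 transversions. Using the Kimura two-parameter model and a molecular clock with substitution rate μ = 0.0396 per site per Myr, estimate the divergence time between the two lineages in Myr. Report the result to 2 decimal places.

9.14

P = 204/2934 ≈ 0.06953 and Q = 1116/2934 ≈ 0.380368.
Under the Kimura two-parameter model, d = −½ ln(1 − 2P − Q) − ¼ ln(1 − 2Q).
1 − 2P − Q = 0.480572, giving −½ ln(0.480572) = 0.366389.
1 − 2Q = 0.239264, giving −¼ ln(0.239264) = 0.357547.
d = 0.366389 + 0.357547 = 0.723936.
Under a molecular clock d = 2μt, so t = d/(2μ) = 0.723936 / (2 × 0.0396) = 9.14 Myr.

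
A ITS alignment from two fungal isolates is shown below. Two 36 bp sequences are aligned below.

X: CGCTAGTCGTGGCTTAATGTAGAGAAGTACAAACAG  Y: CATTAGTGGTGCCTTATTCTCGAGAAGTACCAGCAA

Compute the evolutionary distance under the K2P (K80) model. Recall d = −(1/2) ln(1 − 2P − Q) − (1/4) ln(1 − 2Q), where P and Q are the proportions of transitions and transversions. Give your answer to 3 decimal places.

0.348

Of 36 sites, 4 differences are transitions and 6 are transversions, so P = 4/36 ≈ 0.111111 and Q = 6/36 ≈ 0.166667.
Under the Kimura two-parameter model, d = −½ ln(1 − 2P − Q) − ¼ ln(1 − 2Q).
1 − 2P − Q = 0.611111, giving −½ ln(0.611111) = 0.246238.
1 − 2Q = 0.666666, giving −¼ ln(0.666666) = 0.101367.
d = 0.246238 + 0.101367 = 0.347605.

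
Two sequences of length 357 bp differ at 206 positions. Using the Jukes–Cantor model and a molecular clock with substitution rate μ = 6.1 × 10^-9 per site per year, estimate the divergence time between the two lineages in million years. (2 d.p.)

90.18

p = 206/357 ≈ 0.577031.
d = −(3/4) ln(1 − 4p/3) = −0.75 ln(1 − 0.769375) = −0.75 ln(0.230625)
  = −0.75 × (-1.466962) = 1.100222 substitutions/site.
Under a molecular clock d = 2μt, so t = d/(2μ) = 1.100222 / (2 × 6.1 × 10^-9) = 90.18 million years.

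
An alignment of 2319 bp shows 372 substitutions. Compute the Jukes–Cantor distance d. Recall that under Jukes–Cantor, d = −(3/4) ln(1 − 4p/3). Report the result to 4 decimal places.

p = 372/2319 ≈ 0.160414.
d = −(3/4) ln(1 − 4p/3) = −0.75 ln(1 − 0.213885) = −0.75 ln(0.786115)
  = −0.75 × (-0.240652) = 0.180489 substitutions/site.

0.1805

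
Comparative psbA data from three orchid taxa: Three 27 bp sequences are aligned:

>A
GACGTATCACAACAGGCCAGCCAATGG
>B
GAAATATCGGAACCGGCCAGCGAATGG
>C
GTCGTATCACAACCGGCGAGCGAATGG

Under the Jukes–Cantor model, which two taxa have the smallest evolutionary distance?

A–B: 6/27 differ, p = 0.222, d = 0.264.
A–C: 4/27 differ, p = 0.148, d = 0.165.
B–C: 6/27 differ, p = 0.222, d = 0.264.
The smallest distance is between A and C.

A and C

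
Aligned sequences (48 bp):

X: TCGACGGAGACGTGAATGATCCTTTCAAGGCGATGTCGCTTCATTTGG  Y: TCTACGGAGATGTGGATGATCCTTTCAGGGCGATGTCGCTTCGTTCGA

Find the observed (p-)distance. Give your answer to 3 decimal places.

0.146

The sequences differ at 7 of 48 positions (sites 3, 11, 15, 28, 43, 46, 48).
p = 7/48 = 0.145833… ≈ 0.146 (to 3 d.p.).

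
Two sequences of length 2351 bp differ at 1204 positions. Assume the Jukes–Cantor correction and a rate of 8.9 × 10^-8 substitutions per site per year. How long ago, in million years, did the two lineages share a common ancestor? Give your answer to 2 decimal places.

4.84

p = 1204/2351 ≈ 0.512123.
d = −(3/4) ln(1 − 4p/3) = −0.75 ln(1 − 0.682831) = −0.75 ln(0.317169)
  = −0.75 × (-1.148321) = 0.861241 substitutions/site.
Under a molecular clock d = 2μt, so t = d/(2μ) = 0.861241 / (2 × 8.9 × 10^-8) = 4.84 million years.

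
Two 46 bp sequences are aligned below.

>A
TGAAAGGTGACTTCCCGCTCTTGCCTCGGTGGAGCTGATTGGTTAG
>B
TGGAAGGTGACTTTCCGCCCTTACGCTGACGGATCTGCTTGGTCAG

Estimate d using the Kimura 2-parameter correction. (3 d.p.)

Of 46 sites, 9 differences are transitions and 3 are transversions, so P = 9/46 ≈ 0.195652 and Q = 3/46 ≈ 0.065217.
Under the Kimura two-parameter model, d = −½ ln(1 − 2P − Q) − ¼ ln(1 − 2Q).
1 − 2P − Q = 0.543479, giving −½ ln(0.543479) = 0.304882.
1 − 2Q = 0.869566, giving −¼ ln(0.869566) = 0.034940.
d = 0.304882 + 0.034940 = 0.339822.

0.340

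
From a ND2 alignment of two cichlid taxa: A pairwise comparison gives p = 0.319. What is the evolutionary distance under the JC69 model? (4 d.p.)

0.4155

d = −(3/4) ln(1 − 4p/3) = −0.75 ln(1 − 0.425333) = −0.75 ln(0.574667)
  = −0.75 × (-0.553965) = 0.415474 substitutions/site.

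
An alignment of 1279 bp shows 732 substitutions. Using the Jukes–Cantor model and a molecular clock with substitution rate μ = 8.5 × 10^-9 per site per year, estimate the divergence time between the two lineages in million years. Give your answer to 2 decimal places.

63.53

p = 732/1279 ≈ 0.572322.
d = −(3/4) ln(1 − 4p/3) = −0.75 ln(1 − 0.763096) = −0.75 ln(0.236904)
  = −0.75 × (-1.440100) = 1.080075 substitutions/site.
Under a molecular clock d = 2μt, so t = d/(2μ) = 1.080075 / (2 × 8.5 × 10^-9) = 63.53 million years.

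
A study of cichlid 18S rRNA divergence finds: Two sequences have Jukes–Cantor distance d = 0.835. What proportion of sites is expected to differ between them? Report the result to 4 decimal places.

0.5037

p = (3/4)(1 − e^(−4d/3)) = 0.75 × (1 − e^(-1.113333)) = 0.75 × (1 − 0.328462) = 0.503654.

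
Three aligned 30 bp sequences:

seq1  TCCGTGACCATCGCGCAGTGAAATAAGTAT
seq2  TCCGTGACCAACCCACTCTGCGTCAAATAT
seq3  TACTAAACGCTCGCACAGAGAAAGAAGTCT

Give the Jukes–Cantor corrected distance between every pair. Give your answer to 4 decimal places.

seq1–seq2: 10/30 sites differ → p ≈ 0.333333, d = −0.75 ln(1 − 0.444444) = 0.440839 ≈ 0.4408.
seq1–seq3: 10/30 sites differ → p ≈ 0.333333, d = −0.75 ln(1 − 0.444444) = 0.440839 ≈ 0.4408.
seq2–seq3: 17/30 sites differ → p ≈ 0.566667, d = −0.75 ln(1 − 0.755556) = 1.056577 ≈ 1.0566.

d(seq1,seq2) = 0.4408, d(seq1,seq3) = 0.4408, d(seq2,seq3) = 1.0566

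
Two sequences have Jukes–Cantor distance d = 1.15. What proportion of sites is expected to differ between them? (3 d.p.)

0.588

p = (3/4)(1 − e^(−4d/3)) = 0.75 × (1 − e^(-1.533333)) = 0.75 × (1 − 0.215815) = 0.588139.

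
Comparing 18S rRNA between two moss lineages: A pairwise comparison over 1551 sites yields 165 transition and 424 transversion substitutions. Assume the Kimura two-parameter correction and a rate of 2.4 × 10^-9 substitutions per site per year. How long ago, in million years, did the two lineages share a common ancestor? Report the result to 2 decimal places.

110.57

P = 165/1551 ≈ 0.106383 and Q = 424/1551 ≈ 0.273372.
Under the Kimura two-parameter model, d = −½ ln(1 − 2P − Q) − ¼ ln(1 − 2Q).
1 − 2P − Q = 0.513862, giving −½ ln(0.513862) = 0.332900.
1 − 2Q = 0.453256, giving −¼ ln(0.453256) = 0.197825.
d = 0.332900 + 0.197825 = 0.530725.
Under a molecular clock d = 2μt, so t = d/(2μ) = 0.530725 / (2 × 2.4 × 10^-9) = 110.57 million years.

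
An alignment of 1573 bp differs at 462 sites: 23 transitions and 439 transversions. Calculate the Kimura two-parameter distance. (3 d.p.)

0.389

P = 23/1573 ≈ 0.014622 and Q = 439/1573 ≈ 0.279085.
Under the Kimura two-parameter model, d = −½ ln(1 − 2P − Q) − ¼ ln(1 − 2Q).
1 − 2P − Q = 0.691671, giving −½ ln(0.691671) = 0.184322.
1 − 2Q = 0.44183, giving −¼ ln(0.44183) = 0.204208.
d = 0.184322 + 0.204208 = 0.388530.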